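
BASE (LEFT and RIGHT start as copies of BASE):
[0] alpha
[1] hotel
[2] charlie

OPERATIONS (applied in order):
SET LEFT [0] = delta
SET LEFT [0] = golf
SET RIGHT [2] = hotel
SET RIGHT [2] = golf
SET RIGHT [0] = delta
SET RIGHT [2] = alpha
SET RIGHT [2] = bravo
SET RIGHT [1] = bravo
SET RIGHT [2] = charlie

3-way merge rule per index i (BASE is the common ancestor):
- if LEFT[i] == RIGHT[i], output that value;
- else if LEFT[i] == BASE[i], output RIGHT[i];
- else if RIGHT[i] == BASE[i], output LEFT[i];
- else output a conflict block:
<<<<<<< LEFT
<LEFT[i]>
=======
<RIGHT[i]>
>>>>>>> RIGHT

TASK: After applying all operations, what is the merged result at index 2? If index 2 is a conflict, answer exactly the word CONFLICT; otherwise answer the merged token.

Final LEFT:  [golf, hotel, charlie]
Final RIGHT: [delta, bravo, charlie]
i=0: BASE=alpha L=golf R=delta all differ -> CONFLICT
i=1: L=hotel=BASE, R=bravo -> take RIGHT -> bravo
i=2: L=charlie R=charlie -> agree -> charlie
Index 2 -> charlie

Answer: charlie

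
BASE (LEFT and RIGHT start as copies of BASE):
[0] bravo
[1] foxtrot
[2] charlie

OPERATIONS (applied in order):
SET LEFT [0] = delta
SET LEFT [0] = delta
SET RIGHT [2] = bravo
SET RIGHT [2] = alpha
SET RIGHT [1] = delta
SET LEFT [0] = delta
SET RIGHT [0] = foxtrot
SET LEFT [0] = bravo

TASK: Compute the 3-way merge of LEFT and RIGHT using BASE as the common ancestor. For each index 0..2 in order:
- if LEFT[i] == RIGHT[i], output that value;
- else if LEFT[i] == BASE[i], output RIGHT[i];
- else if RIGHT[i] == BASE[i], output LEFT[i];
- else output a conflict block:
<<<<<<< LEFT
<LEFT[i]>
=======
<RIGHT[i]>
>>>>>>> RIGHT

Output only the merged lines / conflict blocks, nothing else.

Answer: foxtrot
delta
alpha

Derivation:
Final LEFT:  [bravo, foxtrot, charlie]
Final RIGHT: [foxtrot, delta, alpha]
i=0: L=bravo=BASE, R=foxtrot -> take RIGHT -> foxtrot
i=1: L=foxtrot=BASE, R=delta -> take RIGHT -> delta
i=2: L=charlie=BASE, R=alpha -> take RIGHT -> alpha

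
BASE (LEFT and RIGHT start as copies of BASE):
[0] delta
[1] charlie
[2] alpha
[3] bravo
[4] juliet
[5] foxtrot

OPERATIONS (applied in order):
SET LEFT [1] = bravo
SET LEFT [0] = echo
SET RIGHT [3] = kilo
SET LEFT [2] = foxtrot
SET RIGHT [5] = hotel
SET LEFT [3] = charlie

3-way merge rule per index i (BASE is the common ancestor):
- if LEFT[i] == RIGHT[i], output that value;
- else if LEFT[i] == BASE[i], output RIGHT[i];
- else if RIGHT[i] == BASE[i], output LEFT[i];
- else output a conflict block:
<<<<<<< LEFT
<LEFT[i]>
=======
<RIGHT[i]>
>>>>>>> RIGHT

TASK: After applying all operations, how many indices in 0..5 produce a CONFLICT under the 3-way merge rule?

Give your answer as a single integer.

Answer: 1

Derivation:
Final LEFT:  [echo, bravo, foxtrot, charlie, juliet, foxtrot]
Final RIGHT: [delta, charlie, alpha, kilo, juliet, hotel]
i=0: L=echo, R=delta=BASE -> take LEFT -> echo
i=1: L=bravo, R=charlie=BASE -> take LEFT -> bravo
i=2: L=foxtrot, R=alpha=BASE -> take LEFT -> foxtrot
i=3: BASE=bravo L=charlie R=kilo all differ -> CONFLICT
i=4: L=juliet R=juliet -> agree -> juliet
i=5: L=foxtrot=BASE, R=hotel -> take RIGHT -> hotel
Conflict count: 1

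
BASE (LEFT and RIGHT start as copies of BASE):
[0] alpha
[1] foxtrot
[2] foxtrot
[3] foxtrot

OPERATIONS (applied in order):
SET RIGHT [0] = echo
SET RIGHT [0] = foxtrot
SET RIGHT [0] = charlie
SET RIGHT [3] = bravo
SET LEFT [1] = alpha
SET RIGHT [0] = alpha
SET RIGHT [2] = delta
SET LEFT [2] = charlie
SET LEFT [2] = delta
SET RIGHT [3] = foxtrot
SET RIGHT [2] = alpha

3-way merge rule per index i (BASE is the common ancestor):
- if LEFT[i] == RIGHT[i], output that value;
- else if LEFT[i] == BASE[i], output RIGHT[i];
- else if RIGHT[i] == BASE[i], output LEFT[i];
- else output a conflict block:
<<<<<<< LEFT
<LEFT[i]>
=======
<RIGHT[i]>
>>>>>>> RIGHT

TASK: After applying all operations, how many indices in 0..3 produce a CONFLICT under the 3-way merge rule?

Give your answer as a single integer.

Answer: 1

Derivation:
Final LEFT:  [alpha, alpha, delta, foxtrot]
Final RIGHT: [alpha, foxtrot, alpha, foxtrot]
i=0: L=alpha R=alpha -> agree -> alpha
i=1: L=alpha, R=foxtrot=BASE -> take LEFT -> alpha
i=2: BASE=foxtrot L=delta R=alpha all differ -> CONFLICT
i=3: L=foxtrot R=foxtrot -> agree -> foxtrot
Conflict count: 1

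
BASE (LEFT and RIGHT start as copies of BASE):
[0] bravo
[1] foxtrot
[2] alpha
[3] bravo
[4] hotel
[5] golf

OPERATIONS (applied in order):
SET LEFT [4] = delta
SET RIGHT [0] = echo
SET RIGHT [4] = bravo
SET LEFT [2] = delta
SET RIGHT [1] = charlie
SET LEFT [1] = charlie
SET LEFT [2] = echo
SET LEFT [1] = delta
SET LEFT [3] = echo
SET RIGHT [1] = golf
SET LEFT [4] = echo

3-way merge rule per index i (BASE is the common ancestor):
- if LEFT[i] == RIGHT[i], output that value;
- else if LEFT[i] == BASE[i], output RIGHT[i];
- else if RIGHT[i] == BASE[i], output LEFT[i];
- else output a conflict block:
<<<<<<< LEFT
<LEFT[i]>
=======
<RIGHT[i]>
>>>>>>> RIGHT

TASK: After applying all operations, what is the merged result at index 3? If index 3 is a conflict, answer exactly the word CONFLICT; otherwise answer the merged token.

Answer: echo

Derivation:
Final LEFT:  [bravo, delta, echo, echo, echo, golf]
Final RIGHT: [echo, golf, alpha, bravo, bravo, golf]
i=0: L=bravo=BASE, R=echo -> take RIGHT -> echo
i=1: BASE=foxtrot L=delta R=golf all differ -> CONFLICT
i=2: L=echo, R=alpha=BASE -> take LEFT -> echo
i=3: L=echo, R=bravo=BASE -> take LEFT -> echo
i=4: BASE=hotel L=echo R=bravo all differ -> CONFLICT
i=5: L=golf R=golf -> agree -> golf
Index 3 -> echo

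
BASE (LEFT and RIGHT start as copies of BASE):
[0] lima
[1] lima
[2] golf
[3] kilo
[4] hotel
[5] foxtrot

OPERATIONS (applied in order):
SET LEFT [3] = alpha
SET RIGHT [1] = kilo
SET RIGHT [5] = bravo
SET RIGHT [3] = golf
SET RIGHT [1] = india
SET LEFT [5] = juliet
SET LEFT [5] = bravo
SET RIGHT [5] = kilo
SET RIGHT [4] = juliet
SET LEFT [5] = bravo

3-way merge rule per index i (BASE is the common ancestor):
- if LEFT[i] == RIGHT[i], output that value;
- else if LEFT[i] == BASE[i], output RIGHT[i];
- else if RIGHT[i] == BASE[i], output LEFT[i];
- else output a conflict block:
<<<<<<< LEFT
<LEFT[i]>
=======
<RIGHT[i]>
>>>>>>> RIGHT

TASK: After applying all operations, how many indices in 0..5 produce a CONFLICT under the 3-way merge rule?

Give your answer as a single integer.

Final LEFT:  [lima, lima, golf, alpha, hotel, bravo]
Final RIGHT: [lima, india, golf, golf, juliet, kilo]
i=0: L=lima R=lima -> agree -> lima
i=1: L=lima=BASE, R=india -> take RIGHT -> india
i=2: L=golf R=golf -> agree -> golf
i=3: BASE=kilo L=alpha R=golf all differ -> CONFLICT
i=4: L=hotel=BASE, R=juliet -> take RIGHT -> juliet
i=5: BASE=foxtrot L=bravo R=kilo all differ -> CONFLICT
Conflict count: 2

Answer: 2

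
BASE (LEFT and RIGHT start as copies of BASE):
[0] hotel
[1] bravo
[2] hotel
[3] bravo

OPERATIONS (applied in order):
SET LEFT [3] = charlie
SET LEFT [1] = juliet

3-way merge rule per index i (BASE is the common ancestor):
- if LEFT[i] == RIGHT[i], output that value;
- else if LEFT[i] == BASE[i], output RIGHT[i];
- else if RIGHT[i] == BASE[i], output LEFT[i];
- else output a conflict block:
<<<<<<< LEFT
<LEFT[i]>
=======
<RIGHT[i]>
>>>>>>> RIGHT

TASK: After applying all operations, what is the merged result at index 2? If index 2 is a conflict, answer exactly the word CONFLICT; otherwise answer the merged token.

Answer: hotel

Derivation:
Final LEFT:  [hotel, juliet, hotel, charlie]
Final RIGHT: [hotel, bravo, hotel, bravo]
i=0: L=hotel R=hotel -> agree -> hotel
i=1: L=juliet, R=bravo=BASE -> take LEFT -> juliet
i=2: L=hotel R=hotel -> agree -> hotel
i=3: L=charlie, R=bravo=BASE -> take LEFT -> charlie
Index 2 -> hotel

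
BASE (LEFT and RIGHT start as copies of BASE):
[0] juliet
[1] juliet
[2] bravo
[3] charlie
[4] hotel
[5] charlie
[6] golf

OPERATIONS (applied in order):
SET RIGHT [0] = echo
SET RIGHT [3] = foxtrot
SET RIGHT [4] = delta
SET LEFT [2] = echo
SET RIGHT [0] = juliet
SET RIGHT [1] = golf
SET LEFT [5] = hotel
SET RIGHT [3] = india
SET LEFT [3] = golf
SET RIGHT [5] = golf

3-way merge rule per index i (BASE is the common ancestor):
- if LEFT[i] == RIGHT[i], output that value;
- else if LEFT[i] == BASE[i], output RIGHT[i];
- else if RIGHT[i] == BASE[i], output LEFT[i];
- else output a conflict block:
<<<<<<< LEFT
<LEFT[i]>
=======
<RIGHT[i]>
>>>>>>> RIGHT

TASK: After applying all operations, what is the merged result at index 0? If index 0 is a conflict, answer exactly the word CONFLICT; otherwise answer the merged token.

Final LEFT:  [juliet, juliet, echo, golf, hotel, hotel, golf]
Final RIGHT: [juliet, golf, bravo, india, delta, golf, golf]
i=0: L=juliet R=juliet -> agree -> juliet
i=1: L=juliet=BASE, R=golf -> take RIGHT -> golf
i=2: L=echo, R=bravo=BASE -> take LEFT -> echo
i=3: BASE=charlie L=golf R=india all differ -> CONFLICT
i=4: L=hotel=BASE, R=delta -> take RIGHT -> delta
i=5: BASE=charlie L=hotel R=golf all differ -> CONFLICT
i=6: L=golf R=golf -> agree -> golf
Index 0 -> juliet

Answer: juliet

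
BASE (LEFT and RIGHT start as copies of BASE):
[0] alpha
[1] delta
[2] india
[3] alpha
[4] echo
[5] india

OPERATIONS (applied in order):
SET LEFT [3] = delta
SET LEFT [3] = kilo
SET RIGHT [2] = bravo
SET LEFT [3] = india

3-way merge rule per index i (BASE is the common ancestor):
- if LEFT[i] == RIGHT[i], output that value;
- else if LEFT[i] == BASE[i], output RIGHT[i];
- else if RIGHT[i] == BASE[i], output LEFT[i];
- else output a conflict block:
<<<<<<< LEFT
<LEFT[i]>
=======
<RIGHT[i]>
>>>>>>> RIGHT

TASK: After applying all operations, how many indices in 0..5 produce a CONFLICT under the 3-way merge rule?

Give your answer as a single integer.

Answer: 0

Derivation:
Final LEFT:  [alpha, delta, india, india, echo, india]
Final RIGHT: [alpha, delta, bravo, alpha, echo, india]
i=0: L=alpha R=alpha -> agree -> alpha
i=1: L=delta R=delta -> agree -> delta
i=2: L=india=BASE, R=bravo -> take RIGHT -> bravo
i=3: L=india, R=alpha=BASE -> take LEFT -> india
i=4: L=echo R=echo -> agree -> echo
i=5: L=india R=india -> agree -> india
Conflict count: 0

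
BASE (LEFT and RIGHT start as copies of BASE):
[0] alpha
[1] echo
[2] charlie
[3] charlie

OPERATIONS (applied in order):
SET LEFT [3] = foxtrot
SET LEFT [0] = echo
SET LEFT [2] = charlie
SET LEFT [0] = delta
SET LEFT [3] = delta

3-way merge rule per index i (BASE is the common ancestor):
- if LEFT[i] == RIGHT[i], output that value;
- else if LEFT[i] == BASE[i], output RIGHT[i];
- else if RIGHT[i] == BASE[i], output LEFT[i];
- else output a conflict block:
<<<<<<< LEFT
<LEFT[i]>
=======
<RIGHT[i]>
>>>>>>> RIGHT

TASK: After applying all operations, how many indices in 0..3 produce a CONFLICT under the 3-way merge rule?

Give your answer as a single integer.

Final LEFT:  [delta, echo, charlie, delta]
Final RIGHT: [alpha, echo, charlie, charlie]
i=0: L=delta, R=alpha=BASE -> take LEFT -> delta
i=1: L=echo R=echo -> agree -> echo
i=2: L=charlie R=charlie -> agree -> charlie
i=3: L=delta, R=charlie=BASE -> take LEFT -> delta
Conflict count: 0

Answer: 0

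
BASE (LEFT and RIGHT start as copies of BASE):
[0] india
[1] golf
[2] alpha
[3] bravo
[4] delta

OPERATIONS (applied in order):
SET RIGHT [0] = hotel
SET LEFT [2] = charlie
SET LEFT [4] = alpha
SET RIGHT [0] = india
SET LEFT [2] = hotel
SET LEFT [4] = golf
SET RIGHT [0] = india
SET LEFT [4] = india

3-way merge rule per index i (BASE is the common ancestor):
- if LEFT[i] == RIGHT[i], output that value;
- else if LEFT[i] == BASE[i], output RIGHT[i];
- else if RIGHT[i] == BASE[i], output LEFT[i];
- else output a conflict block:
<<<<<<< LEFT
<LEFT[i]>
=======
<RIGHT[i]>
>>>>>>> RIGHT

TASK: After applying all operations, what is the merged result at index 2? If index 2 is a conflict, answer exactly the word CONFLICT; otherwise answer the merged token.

Answer: hotel

Derivation:
Final LEFT:  [india, golf, hotel, bravo, india]
Final RIGHT: [india, golf, alpha, bravo, delta]
i=0: L=india R=india -> agree -> india
i=1: L=golf R=golf -> agree -> golf
i=2: L=hotel, R=alpha=BASE -> take LEFT -> hotel
i=3: L=bravo R=bravo -> agree -> bravo
i=4: L=india, R=delta=BASE -> take LEFT -> india
Index 2 -> hotel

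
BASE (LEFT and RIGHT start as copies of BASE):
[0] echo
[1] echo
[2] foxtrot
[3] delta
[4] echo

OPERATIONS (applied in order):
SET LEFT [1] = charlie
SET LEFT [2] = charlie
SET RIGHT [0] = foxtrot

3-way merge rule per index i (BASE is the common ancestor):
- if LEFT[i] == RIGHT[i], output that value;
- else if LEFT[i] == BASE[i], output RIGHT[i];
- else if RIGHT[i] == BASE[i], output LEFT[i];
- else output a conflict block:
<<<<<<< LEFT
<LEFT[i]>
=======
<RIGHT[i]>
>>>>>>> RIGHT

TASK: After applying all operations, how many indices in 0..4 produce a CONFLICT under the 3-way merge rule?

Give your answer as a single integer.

Answer: 0

Derivation:
Final LEFT:  [echo, charlie, charlie, delta, echo]
Final RIGHT: [foxtrot, echo, foxtrot, delta, echo]
i=0: L=echo=BASE, R=foxtrot -> take RIGHT -> foxtrot
i=1: L=charlie, R=echo=BASE -> take LEFT -> charlie
i=2: L=charlie, R=foxtrot=BASE -> take LEFT -> charlie
i=3: L=delta R=delta -> agree -> delta
i=4: L=echo R=echo -> agree -> echo
Conflict count: 0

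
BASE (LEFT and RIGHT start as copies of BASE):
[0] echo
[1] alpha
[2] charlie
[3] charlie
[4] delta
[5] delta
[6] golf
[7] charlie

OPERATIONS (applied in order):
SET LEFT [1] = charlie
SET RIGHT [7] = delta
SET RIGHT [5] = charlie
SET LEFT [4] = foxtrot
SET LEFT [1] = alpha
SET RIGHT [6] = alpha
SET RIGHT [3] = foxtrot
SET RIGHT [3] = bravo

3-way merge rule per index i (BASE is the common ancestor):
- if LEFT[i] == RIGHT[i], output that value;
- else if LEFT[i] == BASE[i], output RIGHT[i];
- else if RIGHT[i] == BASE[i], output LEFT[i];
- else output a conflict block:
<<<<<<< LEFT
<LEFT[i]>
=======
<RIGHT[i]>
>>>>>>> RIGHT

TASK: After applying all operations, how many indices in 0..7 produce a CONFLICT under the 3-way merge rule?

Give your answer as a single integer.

Final LEFT:  [echo, alpha, charlie, charlie, foxtrot, delta, golf, charlie]
Final RIGHT: [echo, alpha, charlie, bravo, delta, charlie, alpha, delta]
i=0: L=echo R=echo -> agree -> echo
i=1: L=alpha R=alpha -> agree -> alpha
i=2: L=charlie R=charlie -> agree -> charlie
i=3: L=charlie=BASE, R=bravo -> take RIGHT -> bravo
i=4: L=foxtrot, R=delta=BASE -> take LEFT -> foxtrot
i=5: L=delta=BASE, R=charlie -> take RIGHT -> charlie
i=6: L=golf=BASE, R=alpha -> take RIGHT -> alpha
i=7: L=charlie=BASE, R=delta -> take RIGHT -> delta
Conflict count: 0

Answer: 0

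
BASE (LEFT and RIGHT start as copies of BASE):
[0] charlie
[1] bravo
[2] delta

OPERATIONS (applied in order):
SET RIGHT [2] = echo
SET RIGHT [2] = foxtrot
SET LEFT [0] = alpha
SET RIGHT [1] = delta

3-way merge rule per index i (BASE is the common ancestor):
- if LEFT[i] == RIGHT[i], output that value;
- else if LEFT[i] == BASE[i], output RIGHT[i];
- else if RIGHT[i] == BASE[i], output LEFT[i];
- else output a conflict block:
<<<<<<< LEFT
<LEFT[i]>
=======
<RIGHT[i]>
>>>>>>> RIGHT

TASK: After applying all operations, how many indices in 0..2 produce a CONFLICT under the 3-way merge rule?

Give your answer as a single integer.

Final LEFT:  [alpha, bravo, delta]
Final RIGHT: [charlie, delta, foxtrot]
i=0: L=alpha, R=charlie=BASE -> take LEFT -> alpha
i=1: L=bravo=BASE, R=delta -> take RIGHT -> delta
i=2: L=delta=BASE, R=foxtrot -> take RIGHT -> foxtrot
Conflict count: 0

Answer: 0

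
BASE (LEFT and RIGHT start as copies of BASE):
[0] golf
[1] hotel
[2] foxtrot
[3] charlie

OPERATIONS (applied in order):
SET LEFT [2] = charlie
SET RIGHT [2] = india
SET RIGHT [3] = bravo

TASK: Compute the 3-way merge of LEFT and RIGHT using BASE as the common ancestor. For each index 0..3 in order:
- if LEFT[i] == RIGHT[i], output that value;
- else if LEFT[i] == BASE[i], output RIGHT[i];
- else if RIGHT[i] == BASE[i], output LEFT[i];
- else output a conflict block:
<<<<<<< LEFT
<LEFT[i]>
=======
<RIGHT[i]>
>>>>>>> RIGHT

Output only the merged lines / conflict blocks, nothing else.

Answer: golf
hotel
<<<<<<< LEFT
charlie
=======
india
>>>>>>> RIGHT
bravo

Derivation:
Final LEFT:  [golf, hotel, charlie, charlie]
Final RIGHT: [golf, hotel, india, bravo]
i=0: L=golf R=golf -> agree -> golf
i=1: L=hotel R=hotel -> agree -> hotel
i=2: BASE=foxtrot L=charlie R=india all differ -> CONFLICT
i=3: L=charlie=BASE, R=bravo -> take RIGHT -> bravo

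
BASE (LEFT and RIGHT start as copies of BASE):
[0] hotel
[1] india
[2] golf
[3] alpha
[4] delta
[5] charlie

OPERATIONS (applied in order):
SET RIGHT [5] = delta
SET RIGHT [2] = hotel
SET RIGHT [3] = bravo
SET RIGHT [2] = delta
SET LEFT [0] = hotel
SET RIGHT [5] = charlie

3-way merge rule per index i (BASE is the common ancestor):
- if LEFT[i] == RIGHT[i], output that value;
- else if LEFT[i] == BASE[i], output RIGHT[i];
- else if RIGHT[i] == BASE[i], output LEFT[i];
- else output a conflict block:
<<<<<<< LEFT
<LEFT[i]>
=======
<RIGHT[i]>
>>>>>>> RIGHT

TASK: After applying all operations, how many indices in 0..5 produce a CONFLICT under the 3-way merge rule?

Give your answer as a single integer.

Final LEFT:  [hotel, india, golf, alpha, delta, charlie]
Final RIGHT: [hotel, india, delta, bravo, delta, charlie]
i=0: L=hotel R=hotel -> agree -> hotel
i=1: L=india R=india -> agree -> india
i=2: L=golf=BASE, R=delta -> take RIGHT -> delta
i=3: L=alpha=BASE, R=bravo -> take RIGHT -> bravo
i=4: L=delta R=delta -> agree -> delta
i=5: L=charlie R=charlie -> agree -> charlie
Conflict count: 0

Answer: 0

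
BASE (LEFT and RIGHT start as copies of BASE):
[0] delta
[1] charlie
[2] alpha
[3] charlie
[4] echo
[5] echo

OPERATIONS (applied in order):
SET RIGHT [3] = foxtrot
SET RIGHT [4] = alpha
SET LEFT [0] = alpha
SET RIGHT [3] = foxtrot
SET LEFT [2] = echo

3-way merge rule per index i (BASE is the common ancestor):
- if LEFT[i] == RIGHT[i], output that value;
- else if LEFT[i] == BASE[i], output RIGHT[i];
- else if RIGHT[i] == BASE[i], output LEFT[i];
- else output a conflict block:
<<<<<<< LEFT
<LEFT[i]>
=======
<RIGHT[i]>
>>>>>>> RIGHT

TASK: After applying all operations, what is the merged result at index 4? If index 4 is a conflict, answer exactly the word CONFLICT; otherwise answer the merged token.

Final LEFT:  [alpha, charlie, echo, charlie, echo, echo]
Final RIGHT: [delta, charlie, alpha, foxtrot, alpha, echo]
i=0: L=alpha, R=delta=BASE -> take LEFT -> alpha
i=1: L=charlie R=charlie -> agree -> charlie
i=2: L=echo, R=alpha=BASE -> take LEFT -> echo
i=3: L=charlie=BASE, R=foxtrot -> take RIGHT -> foxtrot
i=4: L=echo=BASE, R=alpha -> take RIGHT -> alpha
i=5: L=echo R=echo -> agree -> echo
Index 4 -> alpha

Answer: alpha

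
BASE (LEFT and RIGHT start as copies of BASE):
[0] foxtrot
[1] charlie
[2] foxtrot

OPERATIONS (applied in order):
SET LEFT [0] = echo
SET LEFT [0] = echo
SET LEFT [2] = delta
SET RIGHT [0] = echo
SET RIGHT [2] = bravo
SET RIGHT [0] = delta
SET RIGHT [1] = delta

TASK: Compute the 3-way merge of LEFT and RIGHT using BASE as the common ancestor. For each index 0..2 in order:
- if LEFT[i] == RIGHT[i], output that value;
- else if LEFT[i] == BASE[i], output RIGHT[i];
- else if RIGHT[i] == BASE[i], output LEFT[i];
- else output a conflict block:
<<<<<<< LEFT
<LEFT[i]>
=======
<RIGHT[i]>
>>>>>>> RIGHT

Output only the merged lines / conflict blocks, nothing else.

Answer: <<<<<<< LEFT
echo
=======
delta
>>>>>>> RIGHT
delta
<<<<<<< LEFT
delta
=======
bravo
>>>>>>> RIGHT

Derivation:
Final LEFT:  [echo, charlie, delta]
Final RIGHT: [delta, delta, bravo]
i=0: BASE=foxtrot L=echo R=delta all differ -> CONFLICT
i=1: L=charlie=BASE, R=delta -> take RIGHT -> delta
i=2: BASE=foxtrot L=delta R=bravo all differ -> CONFLICT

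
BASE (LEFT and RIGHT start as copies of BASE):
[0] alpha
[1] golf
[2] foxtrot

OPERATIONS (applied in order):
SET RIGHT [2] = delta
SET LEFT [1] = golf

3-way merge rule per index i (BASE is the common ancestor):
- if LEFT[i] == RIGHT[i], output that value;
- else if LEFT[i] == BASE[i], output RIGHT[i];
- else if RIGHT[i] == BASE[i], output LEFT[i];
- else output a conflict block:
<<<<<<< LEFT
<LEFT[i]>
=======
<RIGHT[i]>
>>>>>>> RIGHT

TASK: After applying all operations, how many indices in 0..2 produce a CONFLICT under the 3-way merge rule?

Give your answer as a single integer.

Final LEFT:  [alpha, golf, foxtrot]
Final RIGHT: [alpha, golf, delta]
i=0: L=alpha R=alpha -> agree -> alpha
i=1: L=golf R=golf -> agree -> golf
i=2: L=foxtrot=BASE, R=delta -> take RIGHT -> delta
Conflict count: 0

Answer: 0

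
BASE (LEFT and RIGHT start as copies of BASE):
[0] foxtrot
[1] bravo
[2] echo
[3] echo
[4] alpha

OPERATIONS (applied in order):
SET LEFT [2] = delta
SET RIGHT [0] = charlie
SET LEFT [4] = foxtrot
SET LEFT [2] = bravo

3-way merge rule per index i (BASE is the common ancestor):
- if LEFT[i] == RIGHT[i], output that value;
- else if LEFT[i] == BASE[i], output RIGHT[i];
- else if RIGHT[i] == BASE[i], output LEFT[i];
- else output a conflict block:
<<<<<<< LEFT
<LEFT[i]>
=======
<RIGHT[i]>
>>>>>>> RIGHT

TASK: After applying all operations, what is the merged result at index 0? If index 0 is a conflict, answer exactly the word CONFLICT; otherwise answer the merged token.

Answer: charlie

Derivation:
Final LEFT:  [foxtrot, bravo, bravo, echo, foxtrot]
Final RIGHT: [charlie, bravo, echo, echo, alpha]
i=0: L=foxtrot=BASE, R=charlie -> take RIGHT -> charlie
i=1: L=bravo R=bravo -> agree -> bravo
i=2: L=bravo, R=echo=BASE -> take LEFT -> bravo
i=3: L=echo R=echo -> agree -> echo
i=4: L=foxtrot, R=alpha=BASE -> take LEFT -> foxtrot
Index 0 -> charlie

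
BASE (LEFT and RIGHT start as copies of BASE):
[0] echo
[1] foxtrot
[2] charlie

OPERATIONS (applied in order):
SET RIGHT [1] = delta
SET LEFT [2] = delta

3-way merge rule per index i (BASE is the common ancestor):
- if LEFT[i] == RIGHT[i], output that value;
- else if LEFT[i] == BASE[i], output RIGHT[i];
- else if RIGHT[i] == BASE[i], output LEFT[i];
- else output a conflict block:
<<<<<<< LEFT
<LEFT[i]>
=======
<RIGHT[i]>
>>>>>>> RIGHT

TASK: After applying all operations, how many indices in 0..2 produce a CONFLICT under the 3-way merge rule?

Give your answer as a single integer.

Final LEFT:  [echo, foxtrot, delta]
Final RIGHT: [echo, delta, charlie]
i=0: L=echo R=echo -> agree -> echo
i=1: L=foxtrot=BASE, R=delta -> take RIGHT -> delta
i=2: L=delta, R=charlie=BASE -> take LEFT -> delta
Conflict count: 0

Answer: 0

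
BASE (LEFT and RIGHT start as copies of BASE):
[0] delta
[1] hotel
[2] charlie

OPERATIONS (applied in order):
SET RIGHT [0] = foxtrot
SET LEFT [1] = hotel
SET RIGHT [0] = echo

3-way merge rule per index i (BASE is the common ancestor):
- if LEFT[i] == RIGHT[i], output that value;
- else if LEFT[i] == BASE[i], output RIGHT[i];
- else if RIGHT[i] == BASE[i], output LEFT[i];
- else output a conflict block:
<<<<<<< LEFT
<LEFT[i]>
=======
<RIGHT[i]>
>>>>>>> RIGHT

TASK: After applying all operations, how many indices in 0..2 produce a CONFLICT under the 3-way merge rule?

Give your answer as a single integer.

Answer: 0

Derivation:
Final LEFT:  [delta, hotel, charlie]
Final RIGHT: [echo, hotel, charlie]
i=0: L=delta=BASE, R=echo -> take RIGHT -> echo
i=1: L=hotel R=hotel -> agree -> hotel
i=2: L=charlie R=charlie -> agree -> charlie
Conflict count: 0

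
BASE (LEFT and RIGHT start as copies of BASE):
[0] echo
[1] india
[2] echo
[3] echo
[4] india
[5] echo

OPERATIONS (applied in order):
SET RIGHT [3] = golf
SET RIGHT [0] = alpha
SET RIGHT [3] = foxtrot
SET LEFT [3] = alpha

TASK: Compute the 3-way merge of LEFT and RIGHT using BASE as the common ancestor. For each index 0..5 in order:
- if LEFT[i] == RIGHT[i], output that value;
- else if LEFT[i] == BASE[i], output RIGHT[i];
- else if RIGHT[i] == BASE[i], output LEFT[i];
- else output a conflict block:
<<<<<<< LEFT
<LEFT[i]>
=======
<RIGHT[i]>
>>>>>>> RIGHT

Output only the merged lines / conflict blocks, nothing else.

Final LEFT:  [echo, india, echo, alpha, india, echo]
Final RIGHT: [alpha, india, echo, foxtrot, india, echo]
i=0: L=echo=BASE, R=alpha -> take RIGHT -> alpha
i=1: L=india R=india -> agree -> india
i=2: L=echo R=echo -> agree -> echo
i=3: BASE=echo L=alpha R=foxtrot all differ -> CONFLICT
i=4: L=india R=india -> agree -> india
i=5: L=echo R=echo -> agree -> echo

Answer: alpha
india
echo
<<<<<<< LEFT
alpha
=======
foxtrot
>>>>>>> RIGHT
india
echo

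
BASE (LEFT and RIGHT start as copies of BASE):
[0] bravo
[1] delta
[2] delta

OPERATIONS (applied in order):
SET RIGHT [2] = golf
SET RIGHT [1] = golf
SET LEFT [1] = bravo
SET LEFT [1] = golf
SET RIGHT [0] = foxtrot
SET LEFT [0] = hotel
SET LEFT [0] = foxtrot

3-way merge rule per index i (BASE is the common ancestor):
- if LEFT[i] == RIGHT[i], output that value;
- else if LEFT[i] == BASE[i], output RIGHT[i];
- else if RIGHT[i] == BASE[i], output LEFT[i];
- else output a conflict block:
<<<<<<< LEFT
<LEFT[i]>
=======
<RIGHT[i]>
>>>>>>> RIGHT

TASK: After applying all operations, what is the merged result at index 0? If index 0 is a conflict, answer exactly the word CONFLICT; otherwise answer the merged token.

Final LEFT:  [foxtrot, golf, delta]
Final RIGHT: [foxtrot, golf, golf]
i=0: L=foxtrot R=foxtrot -> agree -> foxtrot
i=1: L=golf R=golf -> agree -> golf
i=2: L=delta=BASE, R=golf -> take RIGHT -> golf
Index 0 -> foxtrot

Answer: foxtrot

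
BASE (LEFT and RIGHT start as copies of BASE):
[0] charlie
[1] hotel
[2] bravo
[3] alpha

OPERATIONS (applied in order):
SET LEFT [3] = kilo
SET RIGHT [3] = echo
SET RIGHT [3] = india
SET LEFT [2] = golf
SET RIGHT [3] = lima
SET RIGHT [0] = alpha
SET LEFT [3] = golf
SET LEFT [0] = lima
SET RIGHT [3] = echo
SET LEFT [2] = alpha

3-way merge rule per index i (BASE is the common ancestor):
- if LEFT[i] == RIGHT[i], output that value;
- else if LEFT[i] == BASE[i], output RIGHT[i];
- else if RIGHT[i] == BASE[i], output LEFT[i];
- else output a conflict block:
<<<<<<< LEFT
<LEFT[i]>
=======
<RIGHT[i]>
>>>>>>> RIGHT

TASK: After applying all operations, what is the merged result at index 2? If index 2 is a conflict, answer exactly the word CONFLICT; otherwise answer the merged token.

Answer: alpha

Derivation:
Final LEFT:  [lima, hotel, alpha, golf]
Final RIGHT: [alpha, hotel, bravo, echo]
i=0: BASE=charlie L=lima R=alpha all differ -> CONFLICT
i=1: L=hotel R=hotel -> agree -> hotel
i=2: L=alpha, R=bravo=BASE -> take LEFT -> alpha
i=3: BASE=alpha L=golf R=echo all differ -> CONFLICT
Index 2 -> alpha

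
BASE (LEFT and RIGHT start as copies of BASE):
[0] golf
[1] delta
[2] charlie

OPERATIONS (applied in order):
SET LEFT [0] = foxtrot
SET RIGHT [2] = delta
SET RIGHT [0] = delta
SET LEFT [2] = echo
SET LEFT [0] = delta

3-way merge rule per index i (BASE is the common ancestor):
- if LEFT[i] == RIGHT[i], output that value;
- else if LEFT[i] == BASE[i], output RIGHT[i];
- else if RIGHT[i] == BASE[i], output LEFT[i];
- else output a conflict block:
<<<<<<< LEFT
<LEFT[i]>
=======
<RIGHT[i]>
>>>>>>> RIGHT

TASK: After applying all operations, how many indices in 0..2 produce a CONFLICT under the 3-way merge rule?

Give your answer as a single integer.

Final LEFT:  [delta, delta, echo]
Final RIGHT: [delta, delta, delta]
i=0: L=delta R=delta -> agree -> delta
i=1: L=delta R=delta -> agree -> delta
i=2: BASE=charlie L=echo R=delta all differ -> CONFLICT
Conflict count: 1

Answer: 1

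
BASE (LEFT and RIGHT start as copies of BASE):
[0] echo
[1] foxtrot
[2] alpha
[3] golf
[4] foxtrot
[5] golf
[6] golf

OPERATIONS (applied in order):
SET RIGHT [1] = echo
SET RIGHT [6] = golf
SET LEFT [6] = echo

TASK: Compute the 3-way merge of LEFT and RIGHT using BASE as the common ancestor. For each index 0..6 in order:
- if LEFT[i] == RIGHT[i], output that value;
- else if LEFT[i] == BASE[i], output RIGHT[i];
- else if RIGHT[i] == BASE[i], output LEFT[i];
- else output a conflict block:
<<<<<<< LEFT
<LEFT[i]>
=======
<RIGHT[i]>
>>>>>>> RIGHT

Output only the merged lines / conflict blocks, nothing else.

Final LEFT:  [echo, foxtrot, alpha, golf, foxtrot, golf, echo]
Final RIGHT: [echo, echo, alpha, golf, foxtrot, golf, golf]
i=0: L=echo R=echo -> agree -> echo
i=1: L=foxtrot=BASE, R=echo -> take RIGHT -> echo
i=2: L=alpha R=alpha -> agree -> alpha
i=3: L=golf R=golf -> agree -> golf
i=4: L=foxtrot R=foxtrot -> agree -> foxtrot
i=5: L=golf R=golf -> agree -> golf
i=6: L=echo, R=golf=BASE -> take LEFT -> echo

Answer: echo
echo
alpha
golf
foxtrot
golf
echo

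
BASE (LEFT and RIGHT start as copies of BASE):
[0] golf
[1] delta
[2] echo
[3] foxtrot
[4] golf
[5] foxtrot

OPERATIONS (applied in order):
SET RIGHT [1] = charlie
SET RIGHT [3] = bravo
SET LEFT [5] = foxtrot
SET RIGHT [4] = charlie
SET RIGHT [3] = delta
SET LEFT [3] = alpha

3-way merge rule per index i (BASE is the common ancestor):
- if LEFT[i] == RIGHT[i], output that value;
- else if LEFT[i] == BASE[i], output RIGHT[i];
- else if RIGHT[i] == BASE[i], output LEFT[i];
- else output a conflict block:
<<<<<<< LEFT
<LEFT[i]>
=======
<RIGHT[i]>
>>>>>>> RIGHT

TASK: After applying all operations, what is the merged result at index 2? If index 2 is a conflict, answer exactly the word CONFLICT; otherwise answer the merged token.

Answer: echo

Derivation:
Final LEFT:  [golf, delta, echo, alpha, golf, foxtrot]
Final RIGHT: [golf, charlie, echo, delta, charlie, foxtrot]
i=0: L=golf R=golf -> agree -> golf
i=1: L=delta=BASE, R=charlie -> take RIGHT -> charlie
i=2: L=echo R=echo -> agree -> echo
i=3: BASE=foxtrot L=alpha R=delta all differ -> CONFLICT
i=4: L=golf=BASE, R=charlie -> take RIGHT -> charlie
i=5: L=foxtrot R=foxtrot -> agree -> foxtrot
Index 2 -> echo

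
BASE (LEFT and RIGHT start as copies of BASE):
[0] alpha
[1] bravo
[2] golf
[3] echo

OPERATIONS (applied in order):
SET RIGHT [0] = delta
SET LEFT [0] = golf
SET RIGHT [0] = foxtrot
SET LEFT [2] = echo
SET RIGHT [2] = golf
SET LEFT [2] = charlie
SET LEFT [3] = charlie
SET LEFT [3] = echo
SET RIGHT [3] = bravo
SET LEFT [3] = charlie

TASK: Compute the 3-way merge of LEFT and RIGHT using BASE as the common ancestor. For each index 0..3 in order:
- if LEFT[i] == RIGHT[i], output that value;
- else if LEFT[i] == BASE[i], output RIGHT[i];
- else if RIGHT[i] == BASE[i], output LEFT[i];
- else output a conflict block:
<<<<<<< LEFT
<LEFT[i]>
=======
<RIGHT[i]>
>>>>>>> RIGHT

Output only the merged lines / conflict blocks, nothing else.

Answer: <<<<<<< LEFT
golf
=======
foxtrot
>>>>>>> RIGHT
bravo
charlie
<<<<<<< LEFT
charlie
=======
bravo
>>>>>>> RIGHT

Derivation:
Final LEFT:  [golf, bravo, charlie, charlie]
Final RIGHT: [foxtrot, bravo, golf, bravo]
i=0: BASE=alpha L=golf R=foxtrot all differ -> CONFLICT
i=1: L=bravo R=bravo -> agree -> bravo
i=2: L=charlie, R=golf=BASE -> take LEFT -> charlie
i=3: BASE=echo L=charlie R=bravo all differ -> CONFLICT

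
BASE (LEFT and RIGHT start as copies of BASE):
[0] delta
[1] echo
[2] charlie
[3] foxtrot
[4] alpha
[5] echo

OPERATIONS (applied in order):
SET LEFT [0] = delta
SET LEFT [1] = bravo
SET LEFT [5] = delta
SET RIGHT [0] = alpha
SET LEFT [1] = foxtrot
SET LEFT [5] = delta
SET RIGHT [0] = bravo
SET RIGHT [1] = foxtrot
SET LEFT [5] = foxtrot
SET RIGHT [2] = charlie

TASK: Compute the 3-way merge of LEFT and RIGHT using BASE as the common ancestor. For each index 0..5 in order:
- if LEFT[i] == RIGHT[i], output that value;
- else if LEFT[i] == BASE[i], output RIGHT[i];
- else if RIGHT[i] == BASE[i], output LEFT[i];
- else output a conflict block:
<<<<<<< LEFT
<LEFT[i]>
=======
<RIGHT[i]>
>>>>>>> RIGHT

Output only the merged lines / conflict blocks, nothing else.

Answer: bravo
foxtrot
charlie
foxtrot
alpha
foxtrot

Derivation:
Final LEFT:  [delta, foxtrot, charlie, foxtrot, alpha, foxtrot]
Final RIGHT: [bravo, foxtrot, charlie, foxtrot, alpha, echo]
i=0: L=delta=BASE, R=bravo -> take RIGHT -> bravo
i=1: L=foxtrot R=foxtrot -> agree -> foxtrot
i=2: L=charlie R=charlie -> agree -> charlie
i=3: L=foxtrot R=foxtrot -> agree -> foxtrot
i=4: L=alpha R=alpha -> agree -> alpha
i=5: L=foxtrot, R=echo=BASE -> take LEFT -> foxtrot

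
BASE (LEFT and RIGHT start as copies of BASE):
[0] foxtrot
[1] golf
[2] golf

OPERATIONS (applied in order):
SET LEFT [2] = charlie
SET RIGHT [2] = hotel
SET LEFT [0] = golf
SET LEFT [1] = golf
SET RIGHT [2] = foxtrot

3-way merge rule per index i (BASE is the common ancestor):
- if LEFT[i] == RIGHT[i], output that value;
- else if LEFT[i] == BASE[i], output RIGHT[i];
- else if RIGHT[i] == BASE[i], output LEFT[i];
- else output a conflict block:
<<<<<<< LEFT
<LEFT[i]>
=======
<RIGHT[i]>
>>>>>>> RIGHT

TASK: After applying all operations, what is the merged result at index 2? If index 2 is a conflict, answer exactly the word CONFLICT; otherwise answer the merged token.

Answer: CONFLICT

Derivation:
Final LEFT:  [golf, golf, charlie]
Final RIGHT: [foxtrot, golf, foxtrot]
i=0: L=golf, R=foxtrot=BASE -> take LEFT -> golf
i=1: L=golf R=golf -> agree -> golf
i=2: BASE=golf L=charlie R=foxtrot all differ -> CONFLICT
Index 2 -> CONFLICT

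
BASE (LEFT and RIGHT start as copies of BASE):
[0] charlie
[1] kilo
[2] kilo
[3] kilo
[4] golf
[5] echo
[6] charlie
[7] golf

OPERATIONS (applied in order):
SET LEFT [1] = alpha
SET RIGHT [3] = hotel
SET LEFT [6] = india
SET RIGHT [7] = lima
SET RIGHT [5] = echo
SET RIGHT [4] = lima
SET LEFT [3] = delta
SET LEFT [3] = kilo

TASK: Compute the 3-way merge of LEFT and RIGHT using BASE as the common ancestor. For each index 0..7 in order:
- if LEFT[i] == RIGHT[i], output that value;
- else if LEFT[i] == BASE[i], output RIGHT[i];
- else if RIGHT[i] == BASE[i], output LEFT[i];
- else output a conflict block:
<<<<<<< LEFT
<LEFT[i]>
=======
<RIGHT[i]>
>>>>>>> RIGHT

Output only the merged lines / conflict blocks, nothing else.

Answer: charlie
alpha
kilo
hotel
lima
echo
india
lima

Derivation:
Final LEFT:  [charlie, alpha, kilo, kilo, golf, echo, india, golf]
Final RIGHT: [charlie, kilo, kilo, hotel, lima, echo, charlie, lima]
i=0: L=charlie R=charlie -> agree -> charlie
i=1: L=alpha, R=kilo=BASE -> take LEFT -> alpha
i=2: L=kilo R=kilo -> agree -> kilo
i=3: L=kilo=BASE, R=hotel -> take RIGHT -> hotel
i=4: L=golf=BASE, R=lima -> take RIGHT -> lima
i=5: L=echo R=echo -> agree -> echo
i=6: L=india, R=charlie=BASE -> take LEFT -> india
i=7: L=golf=BASE, R=lima -> take RIGHT -> lima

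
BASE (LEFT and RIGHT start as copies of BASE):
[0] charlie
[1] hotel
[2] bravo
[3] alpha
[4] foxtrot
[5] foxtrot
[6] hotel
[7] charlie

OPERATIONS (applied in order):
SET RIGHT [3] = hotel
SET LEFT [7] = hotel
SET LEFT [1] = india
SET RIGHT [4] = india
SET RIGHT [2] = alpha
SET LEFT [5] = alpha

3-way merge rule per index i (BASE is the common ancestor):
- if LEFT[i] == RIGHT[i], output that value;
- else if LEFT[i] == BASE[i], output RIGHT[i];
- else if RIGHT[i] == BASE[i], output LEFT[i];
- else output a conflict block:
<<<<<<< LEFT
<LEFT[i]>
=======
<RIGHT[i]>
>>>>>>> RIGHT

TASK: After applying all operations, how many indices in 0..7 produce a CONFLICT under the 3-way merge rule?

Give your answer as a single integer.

Final LEFT:  [charlie, india, bravo, alpha, foxtrot, alpha, hotel, hotel]
Final RIGHT: [charlie, hotel, alpha, hotel, india, foxtrot, hotel, charlie]
i=0: L=charlie R=charlie -> agree -> charlie
i=1: L=india, R=hotel=BASE -> take LEFT -> india
i=2: L=bravo=BASE, R=alpha -> take RIGHT -> alpha
i=3: L=alpha=BASE, R=hotel -> take RIGHT -> hotel
i=4: L=foxtrot=BASE, R=india -> take RIGHT -> india
i=5: L=alpha, R=foxtrot=BASE -> take LEFT -> alpha
i=6: L=hotel R=hotel -> agree -> hotel
i=7: L=hotel, R=charlie=BASE -> take LEFT -> hotel
Conflict count: 0

Answer: 0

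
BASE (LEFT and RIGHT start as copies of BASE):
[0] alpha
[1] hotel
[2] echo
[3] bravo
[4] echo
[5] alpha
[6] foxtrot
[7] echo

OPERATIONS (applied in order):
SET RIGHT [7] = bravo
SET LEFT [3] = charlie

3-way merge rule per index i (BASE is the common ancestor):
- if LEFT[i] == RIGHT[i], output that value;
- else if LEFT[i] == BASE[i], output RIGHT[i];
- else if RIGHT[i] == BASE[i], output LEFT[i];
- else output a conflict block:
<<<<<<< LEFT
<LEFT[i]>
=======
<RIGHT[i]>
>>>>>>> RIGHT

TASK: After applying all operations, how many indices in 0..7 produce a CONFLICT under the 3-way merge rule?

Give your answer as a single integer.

Final LEFT:  [alpha, hotel, echo, charlie, echo, alpha, foxtrot, echo]
Final RIGHT: [alpha, hotel, echo, bravo, echo, alpha, foxtrot, bravo]
i=0: L=alpha R=alpha -> agree -> alpha
i=1: L=hotel R=hotel -> agree -> hotel
i=2: L=echo R=echo -> agree -> echo
i=3: L=charlie, R=bravo=BASE -> take LEFT -> charlie
i=4: L=echo R=echo -> agree -> echo
i=5: L=alpha R=alpha -> agree -> alpha
i=6: L=foxtrot R=foxtrot -> agree -> foxtrot
i=7: L=echo=BASE, R=bravo -> take RIGHT -> bravo
Conflict count: 0

Answer: 0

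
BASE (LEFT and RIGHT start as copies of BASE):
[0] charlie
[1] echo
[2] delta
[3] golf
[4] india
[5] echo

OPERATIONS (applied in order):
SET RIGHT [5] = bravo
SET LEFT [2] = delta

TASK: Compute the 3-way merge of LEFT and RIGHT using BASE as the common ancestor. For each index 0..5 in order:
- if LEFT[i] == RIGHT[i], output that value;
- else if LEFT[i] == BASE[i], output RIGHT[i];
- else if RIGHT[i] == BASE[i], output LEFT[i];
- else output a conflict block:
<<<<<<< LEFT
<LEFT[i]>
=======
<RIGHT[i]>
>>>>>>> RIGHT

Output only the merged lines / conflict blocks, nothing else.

Final LEFT:  [charlie, echo, delta, golf, india, echo]
Final RIGHT: [charlie, echo, delta, golf, india, bravo]
i=0: L=charlie R=charlie -> agree -> charlie
i=1: L=echo R=echo -> agree -> echo
i=2: L=delta R=delta -> agree -> delta
i=3: L=golf R=golf -> agree -> golf
i=4: L=india R=india -> agree -> india
i=5: L=echo=BASE, R=bravo -> take RIGHT -> bravo

Answer: charlie
echo
delta
golf
india
bravo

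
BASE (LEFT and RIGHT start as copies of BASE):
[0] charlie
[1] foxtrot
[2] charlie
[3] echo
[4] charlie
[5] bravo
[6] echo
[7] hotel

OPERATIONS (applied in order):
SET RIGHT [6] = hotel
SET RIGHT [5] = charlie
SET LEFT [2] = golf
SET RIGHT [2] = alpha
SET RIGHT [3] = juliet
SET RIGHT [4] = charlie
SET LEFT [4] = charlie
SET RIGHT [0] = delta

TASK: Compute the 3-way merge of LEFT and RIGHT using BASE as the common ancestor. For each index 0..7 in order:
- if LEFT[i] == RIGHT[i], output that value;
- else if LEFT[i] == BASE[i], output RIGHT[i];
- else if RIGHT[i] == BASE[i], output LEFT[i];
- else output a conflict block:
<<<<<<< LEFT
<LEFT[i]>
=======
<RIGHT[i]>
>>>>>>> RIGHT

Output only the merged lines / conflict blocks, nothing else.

Answer: delta
foxtrot
<<<<<<< LEFT
golf
=======
alpha
>>>>>>> RIGHT
juliet
charlie
charlie
hotel
hotel

Derivation:
Final LEFT:  [charlie, foxtrot, golf, echo, charlie, bravo, echo, hotel]
Final RIGHT: [delta, foxtrot, alpha, juliet, charlie, charlie, hotel, hotel]
i=0: L=charlie=BASE, R=delta -> take RIGHT -> delta
i=1: L=foxtrot R=foxtrot -> agree -> foxtrot
i=2: BASE=charlie L=golf R=alpha all differ -> CONFLICT
i=3: L=echo=BASE, R=juliet -> take RIGHT -> juliet
i=4: L=charlie R=charlie -> agree -> charlie
i=5: L=bravo=BASE, R=charlie -> take RIGHT -> charlie
i=6: L=echo=BASE, R=hotel -> take RIGHT -> hotel
i=7: L=hotel R=hotel -> agree -> hotel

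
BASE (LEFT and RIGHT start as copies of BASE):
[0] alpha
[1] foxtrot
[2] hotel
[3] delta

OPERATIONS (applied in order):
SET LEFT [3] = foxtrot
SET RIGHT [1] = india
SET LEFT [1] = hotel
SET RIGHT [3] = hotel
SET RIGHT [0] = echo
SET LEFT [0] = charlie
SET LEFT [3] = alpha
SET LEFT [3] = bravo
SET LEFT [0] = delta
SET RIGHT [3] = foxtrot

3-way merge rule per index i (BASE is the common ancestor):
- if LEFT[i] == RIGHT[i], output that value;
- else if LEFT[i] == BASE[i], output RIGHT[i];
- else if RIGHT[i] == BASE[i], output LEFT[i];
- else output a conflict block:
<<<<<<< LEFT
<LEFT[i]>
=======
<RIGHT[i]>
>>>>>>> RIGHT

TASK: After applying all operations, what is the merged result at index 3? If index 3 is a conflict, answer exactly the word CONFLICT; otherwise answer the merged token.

Answer: CONFLICT

Derivation:
Final LEFT:  [delta, hotel, hotel, bravo]
Final RIGHT: [echo, india, hotel, foxtrot]
i=0: BASE=alpha L=delta R=echo all differ -> CONFLICT
i=1: BASE=foxtrot L=hotel R=india all differ -> CONFLICT
i=2: L=hotel R=hotel -> agree -> hotel
i=3: BASE=delta L=bravo R=foxtrot all differ -> CONFLICT
Index 3 -> CONFLICT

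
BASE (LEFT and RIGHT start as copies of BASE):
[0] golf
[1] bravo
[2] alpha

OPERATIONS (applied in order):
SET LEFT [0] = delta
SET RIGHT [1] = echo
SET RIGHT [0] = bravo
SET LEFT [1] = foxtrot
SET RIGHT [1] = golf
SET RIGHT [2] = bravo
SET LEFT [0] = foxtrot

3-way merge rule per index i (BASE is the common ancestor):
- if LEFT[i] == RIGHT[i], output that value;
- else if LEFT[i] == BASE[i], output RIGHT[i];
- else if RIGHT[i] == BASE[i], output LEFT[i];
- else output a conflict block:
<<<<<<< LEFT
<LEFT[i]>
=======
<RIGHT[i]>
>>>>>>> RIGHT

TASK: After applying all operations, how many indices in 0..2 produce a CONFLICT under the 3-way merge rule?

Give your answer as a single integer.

Answer: 2

Derivation:
Final LEFT:  [foxtrot, foxtrot, alpha]
Final RIGHT: [bravo, golf, bravo]
i=0: BASE=golf L=foxtrot R=bravo all differ -> CONFLICT
i=1: BASE=bravo L=foxtrot R=golf all differ -> CONFLICT
i=2: L=alpha=BASE, R=bravo -> take RIGHT -> bravo
Conflict count: 2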